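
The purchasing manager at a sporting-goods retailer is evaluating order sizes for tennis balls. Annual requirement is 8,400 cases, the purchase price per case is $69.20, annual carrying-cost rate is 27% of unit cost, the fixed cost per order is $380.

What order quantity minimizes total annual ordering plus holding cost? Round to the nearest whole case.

Holding cost per case per year: H = 27% × $69.2 = $18.6840
2DS/H = 2·8,400·380/18.684 = 341,682.72
EOQ = √341,682.72 ≈ 584.54

585 cases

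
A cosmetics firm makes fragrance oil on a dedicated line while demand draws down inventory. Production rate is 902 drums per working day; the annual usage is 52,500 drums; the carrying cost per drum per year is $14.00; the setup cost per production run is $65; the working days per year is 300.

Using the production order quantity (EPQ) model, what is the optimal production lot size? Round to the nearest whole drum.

778 drums

d = 52,500/300 = 175.0000 drums/day;  effective holding cost H(1 − d/p) = 14·(1 − 175.0000/902) = 11.28381
Q* = √(2DS / H_eff) = √(2·52,500·65 / 11.28381) ≈ 777.72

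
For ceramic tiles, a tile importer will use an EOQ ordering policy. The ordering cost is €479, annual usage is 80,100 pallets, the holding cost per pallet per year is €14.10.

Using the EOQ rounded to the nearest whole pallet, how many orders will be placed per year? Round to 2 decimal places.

34.33 orders per year

EOQ = √(2DS/H) = √(2 × 80,100 × 479 / 14.1)
    = √(5,442,255.32) ≈ 2,332.86 → Q = 2,333
N = D/Q = 80,100/2,333 ≈ 34.333 orders/yr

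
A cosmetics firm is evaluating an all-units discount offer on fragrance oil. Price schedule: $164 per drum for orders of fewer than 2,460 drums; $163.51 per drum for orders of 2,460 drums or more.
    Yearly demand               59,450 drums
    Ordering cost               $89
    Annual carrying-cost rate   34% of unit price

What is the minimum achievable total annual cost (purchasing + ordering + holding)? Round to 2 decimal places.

$9,774,091.11

H₁ = 34%×$164 = $55.7600;  H₂ = 34%×$163.51 = $55.5934
EOQ₁ = √(2×59,450×89/55.7600) = 435.64  (< 2,460, feasible at tier 1)
EOQ₂ = √(2×59,450×89/55.5934) = 436.29  (< 2,460 → use Q = 2,460 at tier-2 price)
TC(tier 1 (EOQ₁), Q≈435.6) = $9,774,091.11
TC(tier 2, Q≈2,460.0) = $9,791,200.22
Minimum at tier 1 (EOQ₁): $9,774,091.11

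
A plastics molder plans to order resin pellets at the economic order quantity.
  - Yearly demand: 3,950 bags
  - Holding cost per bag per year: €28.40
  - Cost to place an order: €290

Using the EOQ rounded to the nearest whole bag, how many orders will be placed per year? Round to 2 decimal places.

13.91 orders per year

Q* = √(2·D·S / H) = √(2·3,950·290 / 28.4) = √80,669.0 ≈ 284.02 → Q = 284
N = D/Q = 3,950/284 ≈ 13.908 orders/yr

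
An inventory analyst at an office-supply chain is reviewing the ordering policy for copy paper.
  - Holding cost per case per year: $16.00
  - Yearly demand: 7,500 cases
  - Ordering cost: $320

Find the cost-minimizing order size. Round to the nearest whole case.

548 cases

EOQ = √(2DS/H) = √(2 × 7,500 × 320 / 16)
    = √(300,000.00) ≈ 547.72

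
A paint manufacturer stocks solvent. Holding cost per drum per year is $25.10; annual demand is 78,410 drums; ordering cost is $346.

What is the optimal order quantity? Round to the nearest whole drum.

1,470 drums

Optimal lot size Q* = (2 × 78,410 × $346 / $25.1)^½ ≈ 1,470.29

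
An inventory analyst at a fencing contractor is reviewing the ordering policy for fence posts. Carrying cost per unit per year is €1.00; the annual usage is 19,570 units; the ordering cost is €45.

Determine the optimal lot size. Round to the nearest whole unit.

1,327 units

Optimal lot size Q* = (2 × 19,570 × €45 / €1)^½ ≈ 1,327.14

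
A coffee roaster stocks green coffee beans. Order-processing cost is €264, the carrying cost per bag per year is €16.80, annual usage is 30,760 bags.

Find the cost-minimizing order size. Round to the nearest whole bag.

EOQ = √(2DS/H) = √(2 × 30,760 × 264 / 16.8)
    = √(966,742.86) ≈ 983.23

983 bags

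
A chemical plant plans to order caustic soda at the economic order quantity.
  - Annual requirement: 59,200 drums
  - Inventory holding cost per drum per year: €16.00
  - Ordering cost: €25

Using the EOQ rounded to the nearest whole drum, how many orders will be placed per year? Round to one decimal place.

EOQ = √(2DS/H) = √(2 × 59,200 × 25 / 16)
    = √(185,000.00) ≈ 430.12 → Q = 430
N = D/Q = 59,200/430 ≈ 137.674 orders/yr

137.7 orders per year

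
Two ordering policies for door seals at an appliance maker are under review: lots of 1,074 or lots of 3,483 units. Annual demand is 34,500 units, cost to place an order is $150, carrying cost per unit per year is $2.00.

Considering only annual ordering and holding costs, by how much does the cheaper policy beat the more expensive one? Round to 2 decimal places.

$923.65

For each Q, cost = (D/Q)·S + (Q/2)·H.
TC(1,074) = (34,500/1,074)×150 + (1,074/2)×2 = $5,892.44
TC(3,483) = (34,500/3,483)×150 + (3,483/2)×2 = $4,968.79
|ΔTC| = |$5,892.44 − $4,968.79| = $923.65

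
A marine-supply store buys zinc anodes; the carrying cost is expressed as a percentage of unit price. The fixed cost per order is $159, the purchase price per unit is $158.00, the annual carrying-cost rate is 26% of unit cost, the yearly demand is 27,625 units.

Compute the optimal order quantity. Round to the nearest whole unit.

Carrying cost H = $158 × 26% = $41.0800/unit/yr
Q* = √(2·D·S / H) = √(2·27,625·159 / 41.08) = √213,844.9 ≈ 462.43

462 units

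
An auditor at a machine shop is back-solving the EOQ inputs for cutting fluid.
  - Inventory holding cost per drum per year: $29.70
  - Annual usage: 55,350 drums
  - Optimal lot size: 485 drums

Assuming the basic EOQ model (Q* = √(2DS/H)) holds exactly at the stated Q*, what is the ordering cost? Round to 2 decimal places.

$63.11

Since Q* = (2DS/H)^½, squaring gives Q*²·H = 2DS.
S = Q²H / (2D) = 485² × 29.7 / (2 × 55,350) = 63.1091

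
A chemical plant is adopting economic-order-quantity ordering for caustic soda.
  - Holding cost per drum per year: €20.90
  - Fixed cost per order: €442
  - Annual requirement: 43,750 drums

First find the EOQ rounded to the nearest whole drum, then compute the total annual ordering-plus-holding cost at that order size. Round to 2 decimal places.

€28,430.75

Q* = √(2·D·S / H) = √(2·43,750·442 / 20.9) = √1,850,478.5 ≈ 1,360.32 → Q = 1,360 drums
Ordering: D/Q × S = 43,750/1,360 × €442 = €14,218.75
Holding:  Q/2 × H = 1,360/2 × €20.9 = €14,212.00
Total = €14,218.75 + €14,212.00 = €28,430.75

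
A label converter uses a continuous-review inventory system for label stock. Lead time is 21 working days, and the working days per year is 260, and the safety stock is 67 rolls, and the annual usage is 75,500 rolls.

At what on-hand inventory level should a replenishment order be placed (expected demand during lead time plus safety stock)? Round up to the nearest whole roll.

6,166 rolls

Daily demand d = 75,500 / 260 = 290.385 rolls/day
Demand during lead time = 290.385 × 21 = 6,098.08
Reorder point = 6,098.08 + 67 = 6,165.08 → round up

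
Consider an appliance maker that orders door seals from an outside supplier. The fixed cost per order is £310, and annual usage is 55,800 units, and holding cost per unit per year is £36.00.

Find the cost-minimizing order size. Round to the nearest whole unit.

980 units

EOQ = √(2DS/H) = √(2 × 55,800 × 310 / 36)
    = √(961,000.00) ≈ 980.31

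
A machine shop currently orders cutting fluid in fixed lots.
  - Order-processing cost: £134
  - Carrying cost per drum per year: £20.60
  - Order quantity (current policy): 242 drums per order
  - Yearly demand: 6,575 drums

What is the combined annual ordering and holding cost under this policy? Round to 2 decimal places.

£6,133.30

Orders/yr = 6,575/242 = 27.169; ordering cost = 27.169 × £134 = £3,640.70
Average inventory = 242/2 = 121; holding cost = 121 × £20.6 = £2,492.60
Total = £3,640.70 + £2,492.60 = £6,133.30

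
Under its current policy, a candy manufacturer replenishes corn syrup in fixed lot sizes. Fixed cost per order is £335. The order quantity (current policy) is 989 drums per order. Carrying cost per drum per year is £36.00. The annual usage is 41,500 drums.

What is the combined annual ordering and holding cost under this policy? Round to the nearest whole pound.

Annual ordering cost = (D/Q)·S = (41,500/989) × 335 = £14,057.13
Annual holding cost  = (Q/2)·H = (989/2) × 36 = £17,802.00
Total = £14,057.13 + £17,802.00 = £31,859.13

£31,859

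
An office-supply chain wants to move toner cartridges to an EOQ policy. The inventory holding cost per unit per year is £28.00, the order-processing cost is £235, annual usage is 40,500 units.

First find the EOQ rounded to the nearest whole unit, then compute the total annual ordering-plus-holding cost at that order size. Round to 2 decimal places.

£23,086.36

Optimal lot size Q* = (2 × 40,500 × £235 / £28)^½ ≈ 824.51 → Q = 825 units
Orders/yr = 40,500/825 = 49.091; ordering cost = 49.091 × £235 = £11,536.36
Average inventory = 825/2 = 412.5; holding cost = 412.5 × £28 = £11,550.00
Total = £11,536.36 + £11,550.00 = £23,086.36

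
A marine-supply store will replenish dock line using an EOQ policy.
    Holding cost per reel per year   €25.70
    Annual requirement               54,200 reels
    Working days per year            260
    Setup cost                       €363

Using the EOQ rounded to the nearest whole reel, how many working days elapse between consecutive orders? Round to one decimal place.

5.9 days

Optimal lot size Q* = (2 × 54,200 × €363 / €25.7)^½ ≈ 1,237.38 → Q = 1,237 reels
Cycle time = (working days × Q)/D = (260 × 1,237) / 54,200 = 5.934 days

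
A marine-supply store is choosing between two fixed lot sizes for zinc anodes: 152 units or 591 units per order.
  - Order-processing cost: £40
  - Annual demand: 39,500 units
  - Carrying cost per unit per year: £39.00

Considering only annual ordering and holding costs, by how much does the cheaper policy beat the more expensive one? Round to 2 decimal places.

For each Q, cost = (D/Q)·S + (Q/2)·H.
TC(152) = (39,500/152)×40 + (152/2)×39 = £13,358.74
TC(591) = (39,500/591)×40 + (591/2)×39 = £14,197.93
|ΔTC| = |£13,358.74 − £14,197.93| = £839.20

£839.20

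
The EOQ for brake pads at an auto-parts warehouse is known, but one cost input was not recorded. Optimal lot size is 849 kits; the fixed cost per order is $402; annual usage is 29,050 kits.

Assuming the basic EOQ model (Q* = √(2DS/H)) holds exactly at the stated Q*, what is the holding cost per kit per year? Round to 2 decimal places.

$32.40

EOQ relation: Q² = 2DS/H, so rearrange for the unknown.
H = 2DS / Q² = 2 × 29,050 × 402 / 849² = 32.4031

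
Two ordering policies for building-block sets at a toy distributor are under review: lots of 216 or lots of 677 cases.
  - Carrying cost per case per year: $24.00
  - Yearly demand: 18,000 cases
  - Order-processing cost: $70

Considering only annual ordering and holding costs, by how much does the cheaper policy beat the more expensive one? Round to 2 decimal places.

$1,559.82

Annual cost at Q: ordering D·S/Q plus holding Q·H/2.
TC(216) = (18,000/216)×70 + (216/2)×24 = $8,425.33
TC(677) = (18,000/677)×70 + (677/2)×24 = $9,985.15
Cheaper: Q = 216.  Difference = $1,559.82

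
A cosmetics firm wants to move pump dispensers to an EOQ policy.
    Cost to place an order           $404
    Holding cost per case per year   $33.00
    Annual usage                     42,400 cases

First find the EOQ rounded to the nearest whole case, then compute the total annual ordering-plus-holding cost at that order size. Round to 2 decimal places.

2DS/H = 2·42,400·404/33 = 1,038,157.58
EOQ = √1,038,157.58 ≈ 1,018.90 → Q = 1,019 cases
Orders/yr = 42,400/1,019 = 41.609; ordering cost = 41.609 × $404 = $16,810.21
Average inventory = 1,019/2 = 509.5; holding cost = 509.5 × $33 = $16,813.50
Total = $16,810.21 + $16,813.50 = $33,623.71

$33,623.71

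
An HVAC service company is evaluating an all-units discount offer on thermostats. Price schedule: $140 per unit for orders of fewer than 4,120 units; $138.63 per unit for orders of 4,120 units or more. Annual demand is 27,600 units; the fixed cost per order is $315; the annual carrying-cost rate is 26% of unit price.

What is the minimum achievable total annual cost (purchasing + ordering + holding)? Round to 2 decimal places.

H₁ = 26%×$140 = $36.4000;  H₂ = 26%×$138.63 = $36.0438
EOQ₁ = √(2×27,600×315/36.4000) = 691.15  (< 4,120, feasible at tier 1)
EOQ₂ = √(2×27,600×315/36.0438) = 694.56  (< 4,120 → use Q = 4,120 at tier-2 price)
TC(tier 1 (EOQ₁), Q≈691.2) = $3,889,157.96
TC(tier 2, Q≈4,120.0) = $3,902,548.42
Minimum at tier 1 (EOQ₁): $3,889,157.96

$3,889,157.96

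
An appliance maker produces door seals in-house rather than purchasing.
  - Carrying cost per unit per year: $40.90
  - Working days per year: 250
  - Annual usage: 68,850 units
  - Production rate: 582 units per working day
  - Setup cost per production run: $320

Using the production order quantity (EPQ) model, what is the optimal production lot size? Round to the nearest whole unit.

d = 68,850/250 = 275.4000 units/day;  effective holding cost H(1 − d/p) = 40.9·(1 − 275.4000/582) = 21.54629
Q* = √(2DS / H_eff) = √(2·68,850·320 / 21.54629) ≈ 1,430.06

1,430 units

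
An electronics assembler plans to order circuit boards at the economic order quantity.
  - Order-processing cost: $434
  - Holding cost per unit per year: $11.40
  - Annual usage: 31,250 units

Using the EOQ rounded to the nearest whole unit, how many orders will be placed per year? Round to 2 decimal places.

Optimal lot size Q* = (2 × 31,250 × $434 / $11.4)^½ ≈ 1,542.53 → Q = 1,543
Orders per year = D/Q = 31,250 / 1,543 = 20.253

20.25 orders per year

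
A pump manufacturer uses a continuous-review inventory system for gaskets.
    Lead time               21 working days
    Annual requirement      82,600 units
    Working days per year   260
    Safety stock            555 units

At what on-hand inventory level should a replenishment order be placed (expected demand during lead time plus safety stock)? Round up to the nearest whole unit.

7,227 units

Daily demand d = 82,600 / 260 = 317.692 units/day
Demand during lead time = 317.692 × 21 = 6,671.54
Reorder point = 6,671.54 + 555 = 7,226.54 → round up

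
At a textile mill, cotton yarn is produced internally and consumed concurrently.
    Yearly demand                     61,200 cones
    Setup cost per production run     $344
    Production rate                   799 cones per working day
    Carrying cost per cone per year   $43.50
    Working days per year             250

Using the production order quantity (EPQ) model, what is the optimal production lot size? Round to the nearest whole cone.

d = 61,200/250 = 244.8000 cones/day;  effective holding cost H(1 − d/p) = 43.5·(1 − 244.8000/799) = 30.17234
Q* = √(2DS / H_eff) = √(2·61,200·344 / 30.17234) ≈ 1,181.31

1,181 cones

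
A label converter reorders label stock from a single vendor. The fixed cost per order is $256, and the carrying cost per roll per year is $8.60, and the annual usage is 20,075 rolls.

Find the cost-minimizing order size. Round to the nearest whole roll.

1,093 rolls

Q* = √(2·D·S / H) = √(2·20,075·256 / 8.6) = √1,195,162.8 ≈ 1,093.24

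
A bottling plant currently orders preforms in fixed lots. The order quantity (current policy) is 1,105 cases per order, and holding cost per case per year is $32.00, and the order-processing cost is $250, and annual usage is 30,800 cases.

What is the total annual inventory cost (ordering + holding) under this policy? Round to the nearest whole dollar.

Annual ordering cost = (D/Q)·S = (30,800/1,105) × 250 = $6,968.33
Annual holding cost  = (Q/2)·H = (1,105/2) × 32 = $17,680.00
Total = $6,968.33 + $17,680.00 = $24,648.33

$24,648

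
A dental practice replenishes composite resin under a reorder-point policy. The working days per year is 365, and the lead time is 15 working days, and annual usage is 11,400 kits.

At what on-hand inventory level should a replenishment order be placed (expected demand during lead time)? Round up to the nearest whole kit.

469 kits

Daily demand d = 11,400 / 365 = 31.233 kits/day
Demand during lead time = 31.233 × 15 = 468.49
Reorder point = 468.49 → round up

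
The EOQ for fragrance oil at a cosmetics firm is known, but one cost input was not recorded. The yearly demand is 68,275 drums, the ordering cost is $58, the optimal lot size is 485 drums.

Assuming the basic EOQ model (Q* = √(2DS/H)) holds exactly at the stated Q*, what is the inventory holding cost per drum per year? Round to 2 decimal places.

$33.67

EOQ relation: Q² = 2DS/H, so rearrange for the unknown.
H = 2DS / Q² = 2 × 68,275 × 58 / 485² = 33.6695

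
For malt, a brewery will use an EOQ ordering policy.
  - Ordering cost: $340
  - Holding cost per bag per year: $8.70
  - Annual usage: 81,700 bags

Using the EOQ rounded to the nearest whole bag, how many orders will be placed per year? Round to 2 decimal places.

32.33 orders per year

EOQ = √(2DS/H) = √(2 × 81,700 × 340 / 8.7)
    = √(6,385,747.13) ≈ 2,527.00 → Q = 2,527
N = D/Q = 81,700/2,527 ≈ 32.331 orders/yr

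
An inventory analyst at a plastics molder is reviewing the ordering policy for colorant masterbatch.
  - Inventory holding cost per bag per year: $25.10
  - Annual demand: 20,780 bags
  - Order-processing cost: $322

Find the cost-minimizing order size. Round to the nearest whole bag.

730 bags

EOQ = √(2DS/H) = √(2 × 20,780 × 322 / 25.1)
    = √(533,160.16) ≈ 730.18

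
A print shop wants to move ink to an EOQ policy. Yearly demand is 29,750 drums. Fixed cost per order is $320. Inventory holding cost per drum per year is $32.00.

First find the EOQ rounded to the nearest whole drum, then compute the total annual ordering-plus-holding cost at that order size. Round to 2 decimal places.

2DS/H = 2·29,750·320/32 = 595,000.00
EOQ = √595,000.00 ≈ 771.36 → Q = 771 drums
Annual ordering cost = (D/Q)·S = (29,750/771) × 320 = $12,347.60
Annual holding cost  = (Q/2)·H = (771/2) × 32 = $12,336.00
Total = $12,347.60 + $12,336.00 = $24,683.60

$24,683.60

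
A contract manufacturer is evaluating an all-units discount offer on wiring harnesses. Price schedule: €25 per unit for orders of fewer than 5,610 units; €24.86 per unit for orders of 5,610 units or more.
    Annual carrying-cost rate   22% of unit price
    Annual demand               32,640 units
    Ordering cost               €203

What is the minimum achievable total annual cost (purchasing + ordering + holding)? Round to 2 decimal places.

H₁ = 22%×€25 = €5.5000;  H₂ = 22%×€24.86 = €5.4692
EOQ₁ = √(2×32,640×203/5.5000) = 1,552.23  (< 5,610, feasible at tier 1)
EOQ₂ = √(2×32,640×203/5.4692) = 1,556.60  (< 5,610 → use Q = 5,610 at tier-2 price)
TC(tier 1 (EOQ₁), Q≈1,552.2) = €824,537.28
TC(tier 2, Q≈5,610.0) = €827,952.60
Minimum at tier 1 (EOQ₁): €824,537.28

€824,537.28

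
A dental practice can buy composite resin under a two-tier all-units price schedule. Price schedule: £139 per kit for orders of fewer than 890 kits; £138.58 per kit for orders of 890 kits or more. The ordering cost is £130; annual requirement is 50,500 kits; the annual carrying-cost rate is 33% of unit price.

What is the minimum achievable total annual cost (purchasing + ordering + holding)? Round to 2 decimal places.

£7,026,016.88

H₁ = 33%×£139 = £45.8700;  H₂ = 33%×£138.58 = £45.7314
EOQ₁ = √(2×50,500×130/45.8700) = 535.02  (< 890, feasible at tier 1)
EOQ₂ = √(2×50,500×130/45.7314) = 535.83  (< 890 → use Q = 890 at tier-2 price)
TC(tier 1 (EOQ₁), Q≈535.0) = £7,044,041.25
TC(tier 2, Q≈890.0) = £7,026,016.88
Minimum at tier 2: £7,026,016.88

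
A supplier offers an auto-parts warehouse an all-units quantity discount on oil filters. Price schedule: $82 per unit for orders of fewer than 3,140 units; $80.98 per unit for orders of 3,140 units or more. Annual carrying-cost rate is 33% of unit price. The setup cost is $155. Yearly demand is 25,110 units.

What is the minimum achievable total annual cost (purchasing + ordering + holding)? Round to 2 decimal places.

H₁ = 33%×$82 = $27.0600;  H₂ = 33%×$80.98 = $26.7234
EOQ₁ = √(2×25,110×155/27.0600) = 536.34  (< 3,140, feasible at tier 1)
EOQ₂ = √(2×25,110×155/26.7234) = 539.71  (< 3,140 → use Q = 3,140 at tier-2 price)
TC(tier 1 (EOQ₁), Q≈536.3) = $2,073,533.36
TC(tier 2, Q≈3,140.0) = $2,076,603.04
Minimum at tier 1 (EOQ₁): $2,073,533.36

$2,073,533.36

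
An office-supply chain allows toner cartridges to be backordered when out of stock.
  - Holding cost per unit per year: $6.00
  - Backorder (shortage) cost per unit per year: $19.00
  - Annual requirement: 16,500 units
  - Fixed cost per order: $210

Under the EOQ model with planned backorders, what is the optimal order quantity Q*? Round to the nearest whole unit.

1,233 units

Q* = √(2DS/H) · √((H + b)/b)
   = √(2 × 16,500 × 210 / 6) · √((6 + 19) / 19)
   = 1,074.709 × 1.1471 ≈ 1,232.78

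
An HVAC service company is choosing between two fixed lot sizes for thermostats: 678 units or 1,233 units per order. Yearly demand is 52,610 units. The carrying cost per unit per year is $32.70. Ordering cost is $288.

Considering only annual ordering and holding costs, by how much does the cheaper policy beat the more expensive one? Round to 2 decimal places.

For each Q, cost = (D/Q)·S + (Q/2)·H.
TC(678) = (52,610/678)×288 + (678/2)×32.7 = $33,432.91
TC(1,233) = (52,610/1,233)×288 + (1,233/2)×32.7 = $32,448.02
Lots of 1,233 are cheaper by $984.89.

$984.89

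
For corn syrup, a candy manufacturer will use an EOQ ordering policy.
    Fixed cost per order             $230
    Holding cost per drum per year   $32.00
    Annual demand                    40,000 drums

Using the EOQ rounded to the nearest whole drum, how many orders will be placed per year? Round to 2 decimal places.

2DS/H = 2·40,000·230/32 = 575,000.00
EOQ = √575,000.00 ≈ 758.29 → Q = 758
Orders per year = D/Q = 40,000 / 758 = 52.770

52.77 orders per year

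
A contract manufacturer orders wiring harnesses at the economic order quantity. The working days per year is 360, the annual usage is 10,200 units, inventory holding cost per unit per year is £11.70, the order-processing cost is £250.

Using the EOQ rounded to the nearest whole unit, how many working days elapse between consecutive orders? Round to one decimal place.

Optimal lot size Q* = (2 × 10,200 × £250 / £11.7)^½ ≈ 660.23 → Q = 660 units
T = Q/D × 360 days = 660/10,200 × 360 = 23.294 days

23.3 days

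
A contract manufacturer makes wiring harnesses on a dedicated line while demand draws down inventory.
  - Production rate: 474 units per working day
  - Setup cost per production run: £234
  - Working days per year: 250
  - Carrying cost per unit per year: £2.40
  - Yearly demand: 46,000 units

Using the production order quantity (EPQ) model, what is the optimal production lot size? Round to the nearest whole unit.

3,829 units

Daily demand d = 46,000/250 = 184.000; p = 474; 1 − d/p = 0.61181
EPQ = √(2DS / (H(1 − d/p)))
    = √(2 × 46,000 × 234 / (2.4 × 0.61181)) ≈ 3,829.01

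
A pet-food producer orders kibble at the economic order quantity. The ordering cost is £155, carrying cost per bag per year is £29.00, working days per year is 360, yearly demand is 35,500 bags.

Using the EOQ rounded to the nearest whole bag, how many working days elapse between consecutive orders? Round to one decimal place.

Q* = √(2·D·S / H) = √(2·35,500·155 / 29) = √379,482.8 ≈ 616.02 → Q = 616 bags
Cycle time = (working days × Q)/D = (360 × 616) / 35,500 = 6.247 days

6.2 days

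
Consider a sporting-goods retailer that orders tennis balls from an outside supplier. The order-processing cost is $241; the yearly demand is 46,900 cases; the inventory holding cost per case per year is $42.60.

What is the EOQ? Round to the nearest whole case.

728 cases

Optimal lot size Q* = (2 × 46,900 × $241 / $42.6)^½ ≈ 728.46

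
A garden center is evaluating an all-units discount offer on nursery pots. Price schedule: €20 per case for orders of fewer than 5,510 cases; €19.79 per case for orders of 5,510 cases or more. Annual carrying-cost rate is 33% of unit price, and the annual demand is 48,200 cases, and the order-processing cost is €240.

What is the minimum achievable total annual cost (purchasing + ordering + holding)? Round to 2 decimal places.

€973,969.53

H₁ = 33%×€20 = €6.6000;  H₂ = 33%×€19.79 = €6.5307
EOQ₁ = √(2×48,200×240/6.6000) = 1,872.29  (< 5,510, feasible at tier 1)
EOQ₂ = √(2×48,200×240/6.5307) = 1,882.19  (< 5,510 → use Q = 5,510 at tier-2 price)
TC(tier 1 (EOQ₁), Q≈1,872.3) = €976,357.09
TC(tier 2, Q≈5,510.0) = €973,969.53
Minimum at tier 2: €973,969.53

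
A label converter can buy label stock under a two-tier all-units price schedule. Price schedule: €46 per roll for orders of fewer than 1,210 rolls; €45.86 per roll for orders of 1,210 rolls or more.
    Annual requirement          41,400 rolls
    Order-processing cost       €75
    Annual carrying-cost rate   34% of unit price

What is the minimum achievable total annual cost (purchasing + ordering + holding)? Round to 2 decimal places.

H₁ = 34%×€46 = €15.6400;  H₂ = 34%×€45.86 = €15.5924
EOQ₁ = √(2×41,400×75/15.6400) = 630.13  (< 1,210, feasible at tier 1)
EOQ₂ = √(2×41,400×75/15.5924) = 631.09  (< 1,210 → use Q = 1,210 at tier-2 price)
TC(tier 1 (EOQ₁), Q≈630.1) = €1,914,255.17
TC(tier 2, Q≈1,210.0) = €1,910,603.52
Minimum at tier 2: €1,910,603.52

€1,910,603.52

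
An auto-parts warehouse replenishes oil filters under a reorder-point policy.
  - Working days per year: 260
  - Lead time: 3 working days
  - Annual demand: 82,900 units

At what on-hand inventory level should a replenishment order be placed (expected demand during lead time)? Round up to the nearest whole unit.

957 units

Daily demand d = 82,900 / 260 = 318.846 units/day
Demand during lead time = 318.846 × 3 = 956.54
Reorder point = 956.54 → round up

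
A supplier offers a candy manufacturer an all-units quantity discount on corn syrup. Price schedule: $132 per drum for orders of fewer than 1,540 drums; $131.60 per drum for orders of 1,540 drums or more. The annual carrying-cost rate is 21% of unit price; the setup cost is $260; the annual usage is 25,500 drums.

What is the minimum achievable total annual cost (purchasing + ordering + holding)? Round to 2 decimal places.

$3,381,384.91

H₁ = 21%×$132 = $27.7200;  H₂ = 21%×$131.60 = $27.6360
EOQ₁ = √(2×25,500×260/27.7200) = 691.63  (< 1,540, feasible at tier 1)
EOQ₂ = √(2×25,500×260/27.6360) = 692.68  (< 1,540 → use Q = 1,540 at tier-2 price)
TC(tier 1 (EOQ₁), Q≈691.6) = $3,385,172.04
TC(tier 2, Q≈1,540.0) = $3,381,384.91
Minimum at tier 2: $3,381,384.91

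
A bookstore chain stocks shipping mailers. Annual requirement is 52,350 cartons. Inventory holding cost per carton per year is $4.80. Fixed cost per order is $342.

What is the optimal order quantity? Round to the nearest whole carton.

EOQ = √(2DS/H) = √(2 × 52,350 × 342 / 4.8)
    = √(7,459,875.00) ≈ 2,731.28

2,731 cartons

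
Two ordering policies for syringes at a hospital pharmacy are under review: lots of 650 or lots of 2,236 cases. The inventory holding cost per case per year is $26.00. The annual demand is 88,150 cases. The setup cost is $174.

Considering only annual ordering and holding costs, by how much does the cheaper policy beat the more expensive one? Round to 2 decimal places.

$3,880.54

Annual cost at Q: ordering D·S/Q plus holding Q·H/2.
TC(650) = (88,150/650)×174 + (650/2)×26 = $32,047.08
TC(2,236) = (88,150/2,236)×174 + (2,236/2)×26 = $35,927.62
Lots of 650 are cheaper by $3,880.54.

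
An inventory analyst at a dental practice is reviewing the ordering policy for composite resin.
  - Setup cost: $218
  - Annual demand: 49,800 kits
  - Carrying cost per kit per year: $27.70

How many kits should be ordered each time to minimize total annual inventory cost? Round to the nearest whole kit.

885 kits

2DS/H = 2·49,800·218/27.7 = 783,855.60
EOQ = √783,855.60 ≈ 885.36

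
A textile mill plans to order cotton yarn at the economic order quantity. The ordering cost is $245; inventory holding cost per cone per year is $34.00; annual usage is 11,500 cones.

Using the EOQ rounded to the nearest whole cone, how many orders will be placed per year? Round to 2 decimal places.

EOQ = √(2DS/H) = √(2 × 11,500 × 245 / 34)
    = √(165,735.29) ≈ 407.11 → Q = 407
N = D/Q = 11,500/407 ≈ 28.256 orders/yr

28.26 orders per year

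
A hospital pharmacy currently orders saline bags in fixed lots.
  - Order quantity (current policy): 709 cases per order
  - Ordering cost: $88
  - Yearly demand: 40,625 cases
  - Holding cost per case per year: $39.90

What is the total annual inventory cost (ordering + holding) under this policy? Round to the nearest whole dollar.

Orders/yr = 40,625/709 = 57.299; ordering cost = 57.299 × $88 = $5,042.31
Average inventory = 709/2 = 354.5; holding cost = 354.5 × $39.9 = $14,144.55
Total = $5,042.31 + $14,144.55 = $19,186.86

$19,187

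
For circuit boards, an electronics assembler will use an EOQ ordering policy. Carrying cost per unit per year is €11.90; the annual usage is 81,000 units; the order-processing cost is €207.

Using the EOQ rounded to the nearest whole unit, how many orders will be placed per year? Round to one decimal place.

Optimal lot size Q* = (2 × 81,000 × €207 / €11.9)^½ ≈ 1,678.68 → Q = 1,679
Orders per year = D/Q = 81,000 / 1,679 = 48.243

48.2 orders per year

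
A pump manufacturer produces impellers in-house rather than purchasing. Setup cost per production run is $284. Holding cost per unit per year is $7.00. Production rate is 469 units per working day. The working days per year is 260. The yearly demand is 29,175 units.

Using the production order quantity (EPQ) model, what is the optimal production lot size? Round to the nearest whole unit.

1,764 units

Daily demand d = 29,175/260 = 112.212; p = 469; 1 − d/p = 0.76074
EPQ = √(2DS / (H(1 − d/p)))
    = √(2 × 29,175 × 284 / (7 × 0.76074)) ≈ 1,764.05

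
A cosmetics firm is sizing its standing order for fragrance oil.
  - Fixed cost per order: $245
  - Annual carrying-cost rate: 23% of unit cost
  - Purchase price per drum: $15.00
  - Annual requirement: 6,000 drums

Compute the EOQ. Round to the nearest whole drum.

H = i·C = 0.23 × $15 = $3.4500 per drum-year
Q* = √(2·D·S / H) = √(2·6,000·245 / 3.45) = √852,173.9 ≈ 923.13

923 drums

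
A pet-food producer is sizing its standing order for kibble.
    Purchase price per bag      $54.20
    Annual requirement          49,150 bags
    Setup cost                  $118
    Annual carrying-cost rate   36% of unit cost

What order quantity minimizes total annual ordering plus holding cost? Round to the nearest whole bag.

H = i·C = 0.36 × $54.2 = $19.5120 per bag-year
2DS/H = 2·49,150·118/19.512 = 594,475.19
EOQ = √594,475.19 ≈ 771.02

771 bags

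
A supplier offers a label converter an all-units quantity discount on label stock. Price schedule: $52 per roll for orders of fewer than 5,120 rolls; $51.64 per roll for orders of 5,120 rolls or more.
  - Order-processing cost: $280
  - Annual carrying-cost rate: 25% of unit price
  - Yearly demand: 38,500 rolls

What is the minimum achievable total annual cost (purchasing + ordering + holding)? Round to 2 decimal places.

H₁ = 25%×$52 = $13.0000;  H₂ = 25%×$51.64 = $12.9100
EOQ₁ = √(2×38,500×280/13.0000) = 1,287.81  (< 5,120, feasible at tier 1)
EOQ₂ = √(2×38,500×280/12.9100) = 1,292.29  (< 5,120 → use Q = 5,120 at tier-2 price)
TC(tier 1 (EOQ₁), Q≈1,287.8) = $2,018,741.57
TC(tier 2, Q≈5,120.0) = $2,023,295.07
Minimum at tier 1 (EOQ₁): $2,018,741.57

$2,018,741.57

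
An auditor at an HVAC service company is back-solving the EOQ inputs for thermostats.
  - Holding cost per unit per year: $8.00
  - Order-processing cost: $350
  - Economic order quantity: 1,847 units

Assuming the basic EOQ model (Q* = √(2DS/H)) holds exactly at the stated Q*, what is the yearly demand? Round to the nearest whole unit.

38,988 units per year

From Q* = √(2DS/H) ⇒ Q*² = 2DS/H.
D = Q²H / (2S) = 1,847² × 8 / (2 × 350) = 38,987.53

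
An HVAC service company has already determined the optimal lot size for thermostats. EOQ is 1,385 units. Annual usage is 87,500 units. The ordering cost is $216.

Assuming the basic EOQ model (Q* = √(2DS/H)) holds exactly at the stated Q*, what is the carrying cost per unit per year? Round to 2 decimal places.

From Q* = √(2DS/H) ⇒ Q*² = 2DS/H.
H = 2DS / Q² = 2 × 87,500 × 216 / 1,385² = 19.7057

$19.71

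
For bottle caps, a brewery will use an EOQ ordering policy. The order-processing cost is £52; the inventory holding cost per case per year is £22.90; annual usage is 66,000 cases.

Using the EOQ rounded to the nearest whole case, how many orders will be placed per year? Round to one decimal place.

Q* = √(2·D·S / H) = √(2·66,000·52 / 22.9) = √299,738.0 ≈ 547.48 → Q = 547
N = D/Q = 66,000/547 ≈ 120.658 orders/yr

120.7 orders per year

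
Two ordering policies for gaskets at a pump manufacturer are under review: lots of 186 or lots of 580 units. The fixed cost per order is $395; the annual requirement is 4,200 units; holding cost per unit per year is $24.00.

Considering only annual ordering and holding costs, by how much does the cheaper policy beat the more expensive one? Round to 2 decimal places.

Annual cost at Q: ordering D·S/Q plus holding Q·H/2.
TC(186) = (4,200/186)×395 + (186/2)×24 = $11,151.35
TC(580) = (4,200/580)×395 + (580/2)×24 = $9,820.34
|ΔTC| = |$11,151.35 − $9,820.34| = $1,331.01

$1,331.01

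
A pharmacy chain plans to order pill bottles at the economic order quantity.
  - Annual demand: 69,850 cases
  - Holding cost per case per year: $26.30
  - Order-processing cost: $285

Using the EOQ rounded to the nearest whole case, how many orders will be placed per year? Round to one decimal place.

Q* = √(2·D·S / H) = √(2·69,850·285 / 26.3) = √1,513,859.3 ≈ 1,230.39 → Q = 1,230
Orders per year = D/Q = 69,850 / 1,230 = 56.789

56.8 orders per year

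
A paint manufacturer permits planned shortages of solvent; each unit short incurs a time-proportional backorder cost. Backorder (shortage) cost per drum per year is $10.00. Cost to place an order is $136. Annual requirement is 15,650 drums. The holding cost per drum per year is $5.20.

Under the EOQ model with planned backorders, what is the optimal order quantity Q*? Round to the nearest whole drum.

1,115 drums

Q* = √(2DS/H) · √((H + b)/b)
   = √(2 × 15,650 × 136 / 5.2) · √((5.2 + 10) / 10)
   = 904.774 × 1.2329 ≈ 1,115.48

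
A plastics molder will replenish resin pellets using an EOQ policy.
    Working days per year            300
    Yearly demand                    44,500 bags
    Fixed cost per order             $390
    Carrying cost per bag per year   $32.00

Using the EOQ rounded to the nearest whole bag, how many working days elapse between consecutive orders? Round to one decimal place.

7.0 days

Optimal lot size Q* = (2 × 44,500 × $390 / $32)^½ ≈ 1,041.48 → Q = 1,041 bags
Cycle time = (working days × Q)/D = (300 × 1,041) / 44,500 = 7.018 days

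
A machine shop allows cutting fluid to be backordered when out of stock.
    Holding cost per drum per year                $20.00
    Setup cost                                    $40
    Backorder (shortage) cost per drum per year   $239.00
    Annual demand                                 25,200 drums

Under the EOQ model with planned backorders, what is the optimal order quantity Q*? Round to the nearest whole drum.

331 drums

Q* = √(2DS/H) · √((H + b)/b)
   = √(2 × 25,200 × 40 / 20) · √((20 + 239) / 239)
   = 317.490 × 1.0410 ≈ 330.51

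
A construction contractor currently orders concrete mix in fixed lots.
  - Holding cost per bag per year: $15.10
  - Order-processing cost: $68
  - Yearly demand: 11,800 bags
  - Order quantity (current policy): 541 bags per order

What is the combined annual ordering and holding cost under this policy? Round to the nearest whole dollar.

$5,568

Ordering: D/Q × S = 11,800/541 × $68 = $1,483.18
Holding:  Q/2 × H = 541/2 × $15.1 = $4,084.55
Total = $1,483.18 + $4,084.55 = $5,567.73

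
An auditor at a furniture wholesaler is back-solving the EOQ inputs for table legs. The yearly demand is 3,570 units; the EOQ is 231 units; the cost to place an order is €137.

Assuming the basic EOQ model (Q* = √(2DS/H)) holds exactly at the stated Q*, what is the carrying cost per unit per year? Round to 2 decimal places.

€18.33

EOQ relation: Q² = 2DS/H, so rearrange for the unknown.
H = 2DS / Q² = 2 × 3,570 × 137 / 231² = 18.3314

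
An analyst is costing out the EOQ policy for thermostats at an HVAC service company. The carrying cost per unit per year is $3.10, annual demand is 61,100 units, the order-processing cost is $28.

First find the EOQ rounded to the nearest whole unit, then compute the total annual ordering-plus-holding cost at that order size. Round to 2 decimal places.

2DS/H = 2·61,100·28/3.1 = 1,103,741.94
EOQ = √1,103,741.94 ≈ 1,050.59 → Q = 1,051 units
Annual ordering cost = (D/Q)·S = (61,100/1,051) × 28 = $1,627.78
Annual holding cost  = (Q/2)·H = (1,051/2) × 3.1 = $1,629.05
Total = $1,627.78 + $1,629.05 = $3,256.83

$3,256.83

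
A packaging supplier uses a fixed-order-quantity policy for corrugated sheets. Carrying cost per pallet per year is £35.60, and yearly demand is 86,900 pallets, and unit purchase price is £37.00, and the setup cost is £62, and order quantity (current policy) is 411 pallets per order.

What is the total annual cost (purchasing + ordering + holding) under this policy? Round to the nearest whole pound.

Ordering: D/Q × S = 86,900/411 × £62 = £13,109.00
Holding:  Q/2 × H = 411/2 × £35.6 = £7,315.80
Purchase cost = D·C = 86,900 × 37 = £3,215,300.00
Total = £13,109.00 + £7,315.80 + £3,215,300.00 = £3,235,724.80

£3,235,725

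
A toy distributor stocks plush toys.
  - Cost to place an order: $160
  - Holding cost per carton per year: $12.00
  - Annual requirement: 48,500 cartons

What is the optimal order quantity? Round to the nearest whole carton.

1,137 cartons

Optimal lot size Q* = (2 × 48,500 × $160 / $12)^½ ≈ 1,137.25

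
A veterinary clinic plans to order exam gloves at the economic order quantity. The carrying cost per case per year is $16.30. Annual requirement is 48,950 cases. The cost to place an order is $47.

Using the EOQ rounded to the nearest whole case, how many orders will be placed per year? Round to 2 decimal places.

2DS/H = 2·48,950·47/16.3 = 282,288.34
EOQ = √282,288.34 ≈ 531.31 → Q = 531
N = D/Q = 48,950/531 ≈ 92.185 orders/yr

92.18 orders per year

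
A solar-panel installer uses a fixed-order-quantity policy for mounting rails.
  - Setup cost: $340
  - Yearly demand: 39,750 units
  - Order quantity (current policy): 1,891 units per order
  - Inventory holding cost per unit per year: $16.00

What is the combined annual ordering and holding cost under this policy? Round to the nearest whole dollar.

$22,275

Ordering: D/Q × S = 39,750/1,891 × $340 = $7,147.01
Holding:  Q/2 × H = 1,891/2 × $16 = $15,128.00
Total = $7,147.01 + $15,128.00 = $22,275.01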